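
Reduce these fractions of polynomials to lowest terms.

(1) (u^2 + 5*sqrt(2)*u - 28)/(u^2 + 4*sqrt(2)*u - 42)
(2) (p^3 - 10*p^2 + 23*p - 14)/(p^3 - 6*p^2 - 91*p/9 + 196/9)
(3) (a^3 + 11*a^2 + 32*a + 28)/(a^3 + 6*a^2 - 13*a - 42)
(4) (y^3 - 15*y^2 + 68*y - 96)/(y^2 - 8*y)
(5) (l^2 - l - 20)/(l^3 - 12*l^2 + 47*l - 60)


(1) = (u - 2*sqrt(2))/(u - 3*sqrt(2))
(2) = (9*p^2 - 27*p + 18)/(9*p^2 + 9*p - 28)
(3) = (a + 2)/(a - 3)
(4) = (y^2 - 7*y + 12)/y
(5) = (l + 4)/(l^2 - 7*l + 12)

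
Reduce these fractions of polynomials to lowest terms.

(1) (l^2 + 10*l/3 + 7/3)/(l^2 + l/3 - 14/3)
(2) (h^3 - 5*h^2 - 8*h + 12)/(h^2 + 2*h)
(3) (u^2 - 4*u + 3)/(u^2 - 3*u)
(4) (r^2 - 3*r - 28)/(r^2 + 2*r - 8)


(1) = (l + 1)/(l - 2)
(2) = (h^2 - 7*h + 6)/h
(3) = (u - 1)/u
(4) = (r - 7)/(r - 2)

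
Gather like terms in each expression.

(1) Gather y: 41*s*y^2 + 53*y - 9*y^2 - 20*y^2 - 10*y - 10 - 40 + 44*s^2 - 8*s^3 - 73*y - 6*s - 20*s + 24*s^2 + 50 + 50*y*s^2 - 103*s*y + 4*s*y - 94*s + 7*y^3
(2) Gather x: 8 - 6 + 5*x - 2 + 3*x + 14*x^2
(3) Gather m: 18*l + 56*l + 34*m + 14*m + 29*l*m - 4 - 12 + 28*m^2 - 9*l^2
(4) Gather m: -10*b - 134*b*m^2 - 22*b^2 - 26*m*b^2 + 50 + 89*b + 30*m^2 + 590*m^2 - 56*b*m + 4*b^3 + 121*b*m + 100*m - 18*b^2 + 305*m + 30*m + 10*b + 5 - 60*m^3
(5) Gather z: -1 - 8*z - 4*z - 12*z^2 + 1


(1) = -8*s^3 + 68*s^2 - 120*s + 7*y^3 + y^2*(41*s - 29) + y*(50*s^2 - 99*s - 30)
(2) = 14*x^2 + 8*x
(3) = -9*l^2 + 74*l + 28*m^2 + m*(29*l + 48) - 16
(4) = 4*b^3 - 40*b^2 + 89*b - 60*m^3 + m^2*(620 - 134*b) + m*(-26*b^2 + 65*b + 435) + 55
(5) = -12*z^2 - 12*z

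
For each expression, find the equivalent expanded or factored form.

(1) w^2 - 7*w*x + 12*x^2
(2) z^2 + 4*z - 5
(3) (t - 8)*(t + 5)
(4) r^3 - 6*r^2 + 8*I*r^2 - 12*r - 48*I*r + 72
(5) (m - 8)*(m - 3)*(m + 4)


(1) = (w - 4*x)*(w - 3*x)
(2) = (z - 1)*(z + 5)
(3) = t^2 - 3*t - 40
(4) = (r - 6)*(r + 2*I)*(r + 6*I)
(5) = m^3 - 7*m^2 - 20*m + 96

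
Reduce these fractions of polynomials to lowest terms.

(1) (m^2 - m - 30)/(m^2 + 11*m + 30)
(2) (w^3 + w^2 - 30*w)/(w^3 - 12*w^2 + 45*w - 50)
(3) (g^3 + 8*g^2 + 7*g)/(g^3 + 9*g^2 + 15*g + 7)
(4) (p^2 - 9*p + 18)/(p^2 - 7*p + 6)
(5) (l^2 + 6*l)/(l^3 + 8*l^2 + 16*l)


(1) = (m - 6)/(m + 6)
(2) = (w^2 + 6*w)/(w^2 - 7*w + 10)
(3) = g/(g + 1)
(4) = (p - 3)/(p - 1)
(5) = (l + 6)/(l^2 + 8*l + 16)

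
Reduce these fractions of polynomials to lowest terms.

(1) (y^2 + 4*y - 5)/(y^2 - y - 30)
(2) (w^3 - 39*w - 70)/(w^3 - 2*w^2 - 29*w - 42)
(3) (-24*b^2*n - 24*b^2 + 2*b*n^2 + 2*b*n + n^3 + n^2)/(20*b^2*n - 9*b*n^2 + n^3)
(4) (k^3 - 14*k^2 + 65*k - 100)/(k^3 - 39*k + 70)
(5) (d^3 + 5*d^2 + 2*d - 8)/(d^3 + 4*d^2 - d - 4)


(1) = (y - 1)/(y - 6)
(2) = (w + 5)/(w + 3)
(3) = (-6*b*n - 6*b - n^2 - n)/(5*b*n - n^2)
(4) = (k^2 - 9*k + 20)/(k^2 + 5*k - 14)
(5) = (d + 2)/(d + 1)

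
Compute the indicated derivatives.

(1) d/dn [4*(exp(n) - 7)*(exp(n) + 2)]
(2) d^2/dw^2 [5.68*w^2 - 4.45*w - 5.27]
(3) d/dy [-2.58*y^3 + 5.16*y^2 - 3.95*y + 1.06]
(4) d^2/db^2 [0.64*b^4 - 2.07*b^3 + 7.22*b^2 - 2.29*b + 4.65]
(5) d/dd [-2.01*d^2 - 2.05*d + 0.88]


(1) = (8*exp(n) - 20)*exp(n)
(2) = 11.3600000000000
(3) = -7.74*y^2 + 10.32*y - 3.95
(4) = 7.68*b^2 - 12.42*b + 14.44
(5) = -4.02*d - 2.05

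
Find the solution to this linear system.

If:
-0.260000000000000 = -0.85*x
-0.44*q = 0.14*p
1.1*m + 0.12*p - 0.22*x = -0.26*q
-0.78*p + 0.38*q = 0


Then:
m = 0.06
p = 0.00
q = 0.00
x = 0.31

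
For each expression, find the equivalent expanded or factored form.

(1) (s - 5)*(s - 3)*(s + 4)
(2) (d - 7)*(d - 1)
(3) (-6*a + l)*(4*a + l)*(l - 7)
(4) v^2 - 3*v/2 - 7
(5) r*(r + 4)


(1) = s^3 - 4*s^2 - 17*s + 60
(2) = d^2 - 8*d + 7
(3) = -24*a^2*l + 168*a^2 - 2*a*l^2 + 14*a*l + l^3 - 7*l^2
(4) = (v - 7/2)*(v + 2)
(5) = r^2 + 4*r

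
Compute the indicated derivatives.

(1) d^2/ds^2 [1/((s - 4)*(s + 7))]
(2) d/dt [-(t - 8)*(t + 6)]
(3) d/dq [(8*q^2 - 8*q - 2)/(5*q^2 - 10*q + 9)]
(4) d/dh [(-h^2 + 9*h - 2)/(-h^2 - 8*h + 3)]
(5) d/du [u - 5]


(1) = 2*((s - 4)^2 + (s - 4)*(s + 7) + (s + 7)^2)/((s - 4)^3*(s + 7)^3)
(2) = 2 - 2*t
(3) = 4*(-10*q^2 + 41*q - 23)/(25*q^4 - 100*q^3 + 190*q^2 - 180*q + 81)
(4) = (17*h^2 - 10*h + 11)/(h^4 + 16*h^3 + 58*h^2 - 48*h + 9)
(5) = 1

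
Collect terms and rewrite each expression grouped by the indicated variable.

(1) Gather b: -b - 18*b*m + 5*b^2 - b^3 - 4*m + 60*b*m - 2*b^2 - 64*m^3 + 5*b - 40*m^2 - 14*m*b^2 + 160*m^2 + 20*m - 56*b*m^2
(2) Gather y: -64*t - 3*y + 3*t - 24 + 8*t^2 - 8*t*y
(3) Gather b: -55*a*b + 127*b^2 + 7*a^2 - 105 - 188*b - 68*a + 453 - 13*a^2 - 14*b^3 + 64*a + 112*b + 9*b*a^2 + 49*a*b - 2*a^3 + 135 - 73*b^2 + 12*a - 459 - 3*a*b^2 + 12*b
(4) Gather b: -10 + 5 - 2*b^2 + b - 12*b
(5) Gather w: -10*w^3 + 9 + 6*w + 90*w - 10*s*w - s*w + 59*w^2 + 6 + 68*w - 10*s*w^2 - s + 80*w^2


(1) = -b^3 + b^2*(3 - 14*m) + b*(-56*m^2 + 42*m + 4) - 64*m^3 + 120*m^2 + 16*m
(2) = 8*t^2 - 61*t + y*(-8*t - 3) - 24
(3) = -2*a^3 - 6*a^2 + 8*a - 14*b^3 + b^2*(54 - 3*a) + b*(9*a^2 - 6*a - 64) + 24
(4) = -2*b^2 - 11*b - 5
(5) = -s - 10*w^3 + w^2*(139 - 10*s) + w*(164 - 11*s) + 15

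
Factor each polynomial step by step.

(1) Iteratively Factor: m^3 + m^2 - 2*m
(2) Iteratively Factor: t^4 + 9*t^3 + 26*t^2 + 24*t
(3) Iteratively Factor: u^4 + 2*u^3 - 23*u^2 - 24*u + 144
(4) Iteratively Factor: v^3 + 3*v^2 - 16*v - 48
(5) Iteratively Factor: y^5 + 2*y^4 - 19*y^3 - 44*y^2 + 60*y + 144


(1) = (m)*(m^2 + m - 2) = m*(m + 2)*(m - 1)
(2) = (t + 2)*(t^3 + 7*t^2 + 12*t) = (t + 2)*(t + 4)*(t^2 + 3*t) = (t + 2)*(t + 3)*(t + 4)*(t)
(3) = (u + 4)*(u^3 - 2*u^2 - 15*u + 36) = (u - 3)*(u + 4)*(u^2 + u - 12) = (u - 3)*(u + 4)^2*(u - 3)
(4) = (v + 4)*(v^2 - v - 12) = (v - 4)*(v + 4)*(v + 3)
(5) = (y - 4)*(y^4 + 6*y^3 + 5*y^2 - 24*y - 36) = (y - 4)*(y + 3)*(y^3 + 3*y^2 - 4*y - 12) = (y - 4)*(y + 2)*(y + 3)*(y^2 + y - 6) = (y - 4)*(y - 2)*(y + 2)*(y + 3)*(y + 3)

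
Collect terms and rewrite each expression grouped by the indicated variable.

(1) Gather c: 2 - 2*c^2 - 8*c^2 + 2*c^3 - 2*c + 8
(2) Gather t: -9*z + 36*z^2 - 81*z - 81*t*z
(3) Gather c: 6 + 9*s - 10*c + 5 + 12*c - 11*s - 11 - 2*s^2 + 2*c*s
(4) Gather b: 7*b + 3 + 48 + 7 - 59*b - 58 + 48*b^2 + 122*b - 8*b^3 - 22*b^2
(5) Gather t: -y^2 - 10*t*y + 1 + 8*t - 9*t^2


(1) = 2*c^3 - 10*c^2 - 2*c + 10
(2) = -81*t*z + 36*z^2 - 90*z
(3) = c*(2*s + 2) - 2*s^2 - 2*s
(4) = -8*b^3 + 26*b^2 + 70*b
(5) = -9*t^2 + t*(8 - 10*y) - y^2 + 1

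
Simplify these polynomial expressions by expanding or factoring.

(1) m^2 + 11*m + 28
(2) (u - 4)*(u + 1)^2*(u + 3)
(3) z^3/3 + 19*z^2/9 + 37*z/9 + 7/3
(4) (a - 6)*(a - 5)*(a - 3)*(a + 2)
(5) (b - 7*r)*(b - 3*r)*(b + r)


(1) = (m + 4)*(m + 7)
(2) = u^4 + u^3 - 13*u^2 - 25*u - 12
(3) = (z/3 + 1)*(z + 1)*(z + 7/3)
(4) = a^4 - 12*a^3 + 35*a^2 + 36*a - 180
(5) = b^3 - 9*b^2*r + 11*b*r^2 + 21*r^3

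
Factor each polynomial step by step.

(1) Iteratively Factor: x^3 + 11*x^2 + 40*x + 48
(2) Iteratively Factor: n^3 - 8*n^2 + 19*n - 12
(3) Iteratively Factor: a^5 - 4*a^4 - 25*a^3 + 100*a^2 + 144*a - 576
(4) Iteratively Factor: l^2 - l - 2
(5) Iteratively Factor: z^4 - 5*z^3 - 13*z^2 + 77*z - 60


(1) = (x + 3)*(x^2 + 8*x + 16) = (x + 3)*(x + 4)*(x + 4)
(2) = (n - 4)*(n^2 - 4*n + 3) = (n - 4)*(n - 3)*(n - 1)
(3) = (a + 3)*(a^4 - 7*a^3 - 4*a^2 + 112*a - 192) = (a - 3)*(a + 3)*(a^3 - 4*a^2 - 16*a + 64) = (a - 3)*(a + 3)*(a + 4)*(a^2 - 8*a + 16) = (a - 4)*(a - 3)*(a + 3)*(a + 4)*(a - 4)
(4) = (l + 1)*(l - 2)
(5) = (z - 3)*(z^3 - 2*z^2 - 19*z + 20) = (z - 5)*(z - 3)*(z^2 + 3*z - 4) = (z - 5)*(z - 3)*(z - 1)*(z + 4)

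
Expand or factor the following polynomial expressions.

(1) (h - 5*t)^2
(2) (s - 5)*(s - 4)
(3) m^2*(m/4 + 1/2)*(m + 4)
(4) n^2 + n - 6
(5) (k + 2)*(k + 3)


(1) = h^2 - 10*h*t + 25*t^2
(2) = s^2 - 9*s + 20
(3) = m^4/4 + 3*m^3/2 + 2*m^2
(4) = (n - 2)*(n + 3)
(5) = k^2 + 5*k + 6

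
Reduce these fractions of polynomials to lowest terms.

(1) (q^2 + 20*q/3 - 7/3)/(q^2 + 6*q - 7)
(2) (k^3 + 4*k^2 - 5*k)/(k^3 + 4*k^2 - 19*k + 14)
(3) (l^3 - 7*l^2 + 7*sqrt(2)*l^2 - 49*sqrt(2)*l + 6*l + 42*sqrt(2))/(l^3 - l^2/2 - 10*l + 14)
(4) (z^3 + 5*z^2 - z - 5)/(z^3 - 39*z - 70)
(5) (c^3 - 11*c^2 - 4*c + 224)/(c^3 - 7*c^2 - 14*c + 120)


(1) = (3*q - 1)/(3*q - 3)
(2) = (k^2 + 5*k)/(k^2 + 5*k - 14)
(3) = (2*l^3 + l^2*(-14 + 14*sqrt(2)) + l*(12 - 98*sqrt(2)) + 84*sqrt(2))/(2*l^3 - l^2 - 20*l + 28)
(4) = (z^2 - 1)/(z^2 - 5*z - 14)
(5) = (c^2 - 15*c + 56)/(c^2 - 11*c + 30)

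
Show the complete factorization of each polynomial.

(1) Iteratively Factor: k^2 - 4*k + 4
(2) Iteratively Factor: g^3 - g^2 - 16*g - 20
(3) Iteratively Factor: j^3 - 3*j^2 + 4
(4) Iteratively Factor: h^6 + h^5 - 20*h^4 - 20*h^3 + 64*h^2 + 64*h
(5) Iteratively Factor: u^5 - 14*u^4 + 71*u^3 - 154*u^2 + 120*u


(1) = (k - 2)*(k - 2)
(2) = (g + 2)*(g^2 - 3*g - 10) = (g + 2)^2*(g - 5)
(3) = (j + 1)*(j^2 - 4*j + 4) = (j - 2)*(j + 1)*(j - 2)
(4) = (h + 2)*(h^5 - h^4 - 18*h^3 + 16*h^2 + 32*h) = h*(h + 2)*(h^4 - h^3 - 18*h^2 + 16*h + 32) = h*(h + 2)*(h + 4)*(h^3 - 5*h^2 + 2*h + 8) = h*(h - 2)*(h + 2)*(h + 4)*(h^2 - 3*h - 4) = h*(h - 4)*(h - 2)*(h + 2)*(h + 4)*(h + 1)
(5) = (u)*(u^4 - 14*u^3 + 71*u^2 - 154*u + 120) = u*(u - 2)*(u^3 - 12*u^2 + 47*u - 60) = u*(u - 4)*(u - 2)*(u^2 - 8*u + 15) = u*(u - 5)*(u - 4)*(u - 2)*(u - 3)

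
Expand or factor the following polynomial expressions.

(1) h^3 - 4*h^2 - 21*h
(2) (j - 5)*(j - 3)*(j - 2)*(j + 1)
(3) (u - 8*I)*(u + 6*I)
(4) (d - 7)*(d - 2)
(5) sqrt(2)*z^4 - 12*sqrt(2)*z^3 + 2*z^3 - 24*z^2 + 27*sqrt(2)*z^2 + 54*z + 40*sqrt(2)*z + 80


(1) = h*(h - 7)*(h + 3)
(2) = j^4 - 9*j^3 + 21*j^2 + j - 30
(3) = u^2 - 2*I*u + 48
(4) = d^2 - 9*d + 14
(5) = (z - 8)*(z - 5)*(z + sqrt(2))*(sqrt(2)*z + sqrt(2))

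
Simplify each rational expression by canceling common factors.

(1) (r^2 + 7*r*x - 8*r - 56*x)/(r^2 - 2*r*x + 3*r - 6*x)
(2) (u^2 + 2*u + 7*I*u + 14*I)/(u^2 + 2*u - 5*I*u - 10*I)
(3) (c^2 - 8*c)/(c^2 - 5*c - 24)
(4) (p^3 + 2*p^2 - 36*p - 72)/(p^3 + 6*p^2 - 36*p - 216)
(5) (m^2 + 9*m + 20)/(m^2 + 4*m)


(1) = (-r^2 - 7*r*x + 8*r + 56*x)/(-r^2 + 2*r*x - 3*r + 6*x)
(2) = (u + 7*I)/(u - 5*I)
(3) = c/(c + 3)
(4) = (p + 2)/(p + 6)
(5) = (m + 5)/m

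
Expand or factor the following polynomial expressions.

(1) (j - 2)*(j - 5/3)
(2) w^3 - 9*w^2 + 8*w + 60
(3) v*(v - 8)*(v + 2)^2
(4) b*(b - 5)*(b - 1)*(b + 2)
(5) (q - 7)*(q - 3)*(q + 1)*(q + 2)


(1) = j^2 - 11*j/3 + 10/3
(2) = (w - 6)*(w - 5)*(w + 2)
(3) = v^4 - 4*v^3 - 28*v^2 - 32*v
(4) = b^4 - 4*b^3 - 7*b^2 + 10*b
(5) = q^4 - 7*q^3 - 7*q^2 + 43*q + 42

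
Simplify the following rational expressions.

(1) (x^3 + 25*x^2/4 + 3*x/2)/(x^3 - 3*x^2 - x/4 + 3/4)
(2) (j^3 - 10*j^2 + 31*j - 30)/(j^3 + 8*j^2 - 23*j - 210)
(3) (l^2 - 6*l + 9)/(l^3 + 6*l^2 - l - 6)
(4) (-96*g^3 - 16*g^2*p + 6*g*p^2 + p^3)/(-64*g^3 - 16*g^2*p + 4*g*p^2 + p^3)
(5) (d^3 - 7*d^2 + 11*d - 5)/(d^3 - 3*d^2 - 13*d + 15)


(1) = (4*x^3 + 25*x^2 + 6*x)/(4*x^3 - 12*x^2 - x + 3)
(2) = (j^2 - 5*j + 6)/(j^2 + 13*j + 42)
(3) = (l^2 - 6*l + 9)/(l^3 + 6*l^2 - l - 6)
(4) = (6*g + p)/(4*g + p)
(5) = (d - 1)/(d + 3)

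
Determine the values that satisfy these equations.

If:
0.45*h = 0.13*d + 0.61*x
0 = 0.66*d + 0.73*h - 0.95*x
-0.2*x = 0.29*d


Then:
d = 0.00
h = 0.00
x = 0.00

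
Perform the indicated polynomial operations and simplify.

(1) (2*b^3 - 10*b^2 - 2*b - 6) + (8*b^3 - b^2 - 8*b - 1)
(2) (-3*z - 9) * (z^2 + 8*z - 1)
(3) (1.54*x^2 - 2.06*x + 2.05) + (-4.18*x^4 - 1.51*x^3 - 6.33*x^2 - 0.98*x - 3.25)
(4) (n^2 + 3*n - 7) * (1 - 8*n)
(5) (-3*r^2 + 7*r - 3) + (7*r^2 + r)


(1) = 10*b^3 - 11*b^2 - 10*b - 7
(2) = -3*z^3 - 33*z^2 - 69*z + 9
(3) = -4.18*x^4 - 1.51*x^3 - 4.79*x^2 - 3.04*x - 1.2
(4) = -8*n^3 - 23*n^2 + 59*n - 7
(5) = 4*r^2 + 8*r - 3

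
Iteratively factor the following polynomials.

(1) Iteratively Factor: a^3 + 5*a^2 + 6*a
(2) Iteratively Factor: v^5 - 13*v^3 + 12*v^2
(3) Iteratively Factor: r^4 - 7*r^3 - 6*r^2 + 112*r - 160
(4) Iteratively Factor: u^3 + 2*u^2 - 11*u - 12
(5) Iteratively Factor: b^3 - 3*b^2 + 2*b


(1) = (a + 2)*(a^2 + 3*a) = a*(a + 2)*(a + 3)
(2) = (v - 1)*(v^4 + v^3 - 12*v^2) = (v - 1)*(v + 4)*(v^3 - 3*v^2) = v*(v - 1)*(v + 4)*(v^2 - 3*v) = v*(v - 3)*(v - 1)*(v + 4)*(v)
(3) = (r - 5)*(r^3 - 2*r^2 - 16*r + 32) = (r - 5)*(r - 4)*(r^2 + 2*r - 8) = (r - 5)*(r - 4)*(r - 2)*(r + 4)
(4) = (u + 4)*(u^2 - 2*u - 3) = (u + 1)*(u + 4)*(u - 3)
(5) = (b)*(b^2 - 3*b + 2) = b*(b - 2)*(b - 1)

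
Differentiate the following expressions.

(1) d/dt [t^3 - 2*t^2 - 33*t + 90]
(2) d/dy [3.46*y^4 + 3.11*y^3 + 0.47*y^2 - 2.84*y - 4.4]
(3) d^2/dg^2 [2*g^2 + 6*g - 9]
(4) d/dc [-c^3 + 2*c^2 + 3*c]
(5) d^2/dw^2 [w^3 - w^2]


(1) = 3*t^2 - 4*t - 33
(2) = 13.84*y^3 + 9.33*y^2 + 0.94*y - 2.84
(3) = 4
(4) = -3*c^2 + 4*c + 3
(5) = 6*w - 2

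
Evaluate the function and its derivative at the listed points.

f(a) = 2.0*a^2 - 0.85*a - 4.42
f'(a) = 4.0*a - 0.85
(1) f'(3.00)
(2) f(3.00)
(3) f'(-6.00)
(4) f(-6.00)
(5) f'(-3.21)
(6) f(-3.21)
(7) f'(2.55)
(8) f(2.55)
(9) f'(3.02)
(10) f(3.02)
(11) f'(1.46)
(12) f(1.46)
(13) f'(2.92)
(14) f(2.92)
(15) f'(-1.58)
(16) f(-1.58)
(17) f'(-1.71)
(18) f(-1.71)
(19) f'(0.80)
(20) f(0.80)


(1) = 11.15
(2) = 11.03
(3) = -24.85
(4) = 72.68
(5) = -13.69
(6) = 18.92
(7) = 9.35
(8) = 6.42
(9) = 11.23
(10) = 11.25
(11) = 4.99
(12) = -1.40
(13) = 10.83
(14) = 10.15
(15) = -7.17
(16) = 1.92
(17) = -7.69
(18) = 2.88
(19) = 2.35
(20) = -3.82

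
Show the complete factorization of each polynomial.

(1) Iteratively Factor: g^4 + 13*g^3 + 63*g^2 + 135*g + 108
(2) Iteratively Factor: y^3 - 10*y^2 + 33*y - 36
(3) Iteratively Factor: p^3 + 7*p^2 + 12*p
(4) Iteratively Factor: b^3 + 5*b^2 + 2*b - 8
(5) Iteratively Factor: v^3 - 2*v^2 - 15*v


(1) = (g + 3)*(g^3 + 10*g^2 + 33*g + 36) = (g + 3)*(g + 4)*(g^2 + 6*g + 9) = (g + 3)^2*(g + 4)*(g + 3)
(2) = (y - 4)*(y^2 - 6*y + 9) = (y - 4)*(y - 3)*(y - 3)
(3) = (p + 3)*(p^2 + 4*p) = (p + 3)*(p + 4)*(p)
(4) = (b + 4)*(b^2 + b - 2) = (b + 2)*(b + 4)*(b - 1)
(5) = (v + 3)*(v^2 - 5*v) = v*(v + 3)*(v - 5)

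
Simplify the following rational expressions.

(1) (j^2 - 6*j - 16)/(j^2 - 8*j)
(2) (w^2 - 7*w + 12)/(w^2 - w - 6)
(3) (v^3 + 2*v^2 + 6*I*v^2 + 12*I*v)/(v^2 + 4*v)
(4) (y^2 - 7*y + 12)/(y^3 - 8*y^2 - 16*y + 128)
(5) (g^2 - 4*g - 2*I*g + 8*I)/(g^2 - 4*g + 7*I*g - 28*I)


(1) = (j + 2)/j
(2) = (w - 4)/(w + 2)
(3) = (v^2 + v*(2 + 6*I) + 12*I)/(v + 4)
(4) = (y - 3)/(y^2 - 4*y - 32)
(5) = (g - 2*I)/(g + 7*I)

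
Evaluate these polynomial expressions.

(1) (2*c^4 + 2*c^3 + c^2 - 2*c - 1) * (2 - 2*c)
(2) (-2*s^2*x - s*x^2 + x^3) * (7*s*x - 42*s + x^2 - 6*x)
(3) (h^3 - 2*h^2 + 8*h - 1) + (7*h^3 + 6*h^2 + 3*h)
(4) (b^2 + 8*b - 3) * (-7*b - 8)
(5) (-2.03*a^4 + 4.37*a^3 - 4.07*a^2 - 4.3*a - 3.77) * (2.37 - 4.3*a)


(1) = -4*c^5 + 2*c^3 + 6*c^2 - 2*c - 2
(2) = -14*s^3*x^2 + 84*s^3*x - 9*s^2*x^3 + 54*s^2*x^2 + 6*s*x^4 - 36*s*x^3 + x^5 - 6*x^4
(3) = 8*h^3 + 4*h^2 + 11*h - 1
(4) = -7*b^3 - 64*b^2 - 43*b + 24
(5) = 8.729*a^5 - 23.6021*a^4 + 27.8579*a^3 + 8.8441*a^2 + 6.02*a - 8.9349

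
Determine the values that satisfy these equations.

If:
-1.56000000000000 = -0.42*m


Then:
m = 3.71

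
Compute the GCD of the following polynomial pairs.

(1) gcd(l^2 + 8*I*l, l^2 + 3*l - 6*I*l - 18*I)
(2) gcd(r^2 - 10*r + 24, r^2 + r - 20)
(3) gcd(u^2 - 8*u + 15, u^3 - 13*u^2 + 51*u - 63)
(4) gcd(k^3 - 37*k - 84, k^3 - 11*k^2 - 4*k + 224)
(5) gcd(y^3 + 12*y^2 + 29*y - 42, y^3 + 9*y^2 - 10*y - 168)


(1) = 1
(2) = gcd((r - 6)*(r - 4), (r - 4)*(r + 5)) = r - 4
(3) = gcd((u - 5)*(u - 3), (u - 7)*(u - 3)^2) = u - 3
(4) = gcd((k - 7)*(k + 3)*(k + 4), (k - 8)*(k - 7)*(k + 4)) = k^2 - 3*k - 28
(5) = y^2 + 13*y + 42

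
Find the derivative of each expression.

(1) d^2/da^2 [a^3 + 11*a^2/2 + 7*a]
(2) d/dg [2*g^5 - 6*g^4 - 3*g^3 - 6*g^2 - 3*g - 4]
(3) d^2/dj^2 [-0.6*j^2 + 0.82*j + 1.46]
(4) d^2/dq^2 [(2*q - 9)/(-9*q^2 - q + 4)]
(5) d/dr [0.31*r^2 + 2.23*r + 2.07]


(1) = 6*a + 11
(2) = 10*g^4 - 24*g^3 - 9*g^2 - 12*g - 3
(3) = -1.20000000000000
(4) = 2*(-(2*q - 9)*(18*q + 1)^2 + (54*q - 79)*(9*q^2 + q - 4))/(9*q^2 + q - 4)^3
(5) = 0.62*r + 2.23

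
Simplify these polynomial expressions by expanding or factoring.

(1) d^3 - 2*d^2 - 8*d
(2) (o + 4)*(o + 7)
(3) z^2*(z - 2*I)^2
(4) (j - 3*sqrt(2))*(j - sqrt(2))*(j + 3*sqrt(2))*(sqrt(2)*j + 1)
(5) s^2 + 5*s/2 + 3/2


(1) = d*(d - 4)*(d + 2)
(2) = o^2 + 11*o + 28
(3) = z^4 - 4*I*z^3 - 4*z^2
(4) = sqrt(2)*j^4 - j^3 - 19*sqrt(2)*j^2 + 18*j + 18*sqrt(2)
(5) = (s + 1)*(s + 3/2)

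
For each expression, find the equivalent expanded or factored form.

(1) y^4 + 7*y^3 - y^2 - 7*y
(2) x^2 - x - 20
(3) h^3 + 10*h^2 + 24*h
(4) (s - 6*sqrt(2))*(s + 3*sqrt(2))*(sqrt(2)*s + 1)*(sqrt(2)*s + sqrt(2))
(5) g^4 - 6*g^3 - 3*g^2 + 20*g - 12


(1) = y*(y - 1)*(y + 1)*(y + 7)
(2) = (x - 5)*(x + 4)
(3) = h*(h + 4)*(h + 6)
(4) = 2*s^4 - 5*sqrt(2)*s^3 + 2*s^3 - 78*s^2 - 5*sqrt(2)*s^2 - 78*s - 36*sqrt(2)*s - 36*sqrt(2)
(5) = (g - 6)*(g - 1)^2*(g + 2)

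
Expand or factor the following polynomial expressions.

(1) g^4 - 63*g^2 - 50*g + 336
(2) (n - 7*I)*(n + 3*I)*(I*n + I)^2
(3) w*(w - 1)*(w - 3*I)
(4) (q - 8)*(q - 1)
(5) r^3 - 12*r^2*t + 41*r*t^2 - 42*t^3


(1) = (g - 8)*(g - 2)*(g + 3)*(g + 7)
(2) = -n^4 - 2*n^3 + 4*I*n^3 - 22*n^2 + 8*I*n^2 - 42*n + 4*I*n - 21
(3) = w^3 - w^2 - 3*I*w^2 + 3*I*w
(4) = q^2 - 9*q + 8
(5) = (r - 7*t)*(r - 3*t)*(r - 2*t)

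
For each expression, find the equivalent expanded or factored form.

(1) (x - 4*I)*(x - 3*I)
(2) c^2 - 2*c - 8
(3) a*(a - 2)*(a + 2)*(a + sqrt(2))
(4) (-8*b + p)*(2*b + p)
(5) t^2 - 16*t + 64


(1) = x^2 - 7*I*x - 12
(2) = (c - 4)*(c + 2)
(3) = a^4 + sqrt(2)*a^3 - 4*a^2 - 4*sqrt(2)*a
(4) = -16*b^2 - 6*b*p + p^2
(5) = (t - 8)^2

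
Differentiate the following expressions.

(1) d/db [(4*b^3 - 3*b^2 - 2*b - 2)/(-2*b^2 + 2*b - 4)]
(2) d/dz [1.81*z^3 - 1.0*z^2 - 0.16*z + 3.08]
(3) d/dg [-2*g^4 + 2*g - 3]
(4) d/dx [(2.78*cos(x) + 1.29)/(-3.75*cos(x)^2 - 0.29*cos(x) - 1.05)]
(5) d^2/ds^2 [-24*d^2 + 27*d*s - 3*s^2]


(1) = (-4*b^4 + 8*b^3 - 29*b^2 + 8*b + 6)/(2*(b^4 - 2*b^3 + 5*b^2 - 4*b + 4))
(2) = 5.43*z^2 - 2.0*z - 0.16
(3) = 2 - 8*g^3
(4) = (-10.425*cos(x)^2 - 9.675*cos(x) + 2.5449)*sin(x)/(14.0625*cos(x)^4 + 2.175*cos(x)^3 + 7.9591*cos(x)^2 + 0.609*cos(x) + 1.1025)
(5) = -6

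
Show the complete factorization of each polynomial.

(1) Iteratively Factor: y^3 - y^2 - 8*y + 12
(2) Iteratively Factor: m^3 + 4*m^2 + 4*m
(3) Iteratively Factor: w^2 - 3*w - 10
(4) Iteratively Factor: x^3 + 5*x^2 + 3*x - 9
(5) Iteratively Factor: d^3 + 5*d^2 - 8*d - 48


(1) = (y - 2)*(y^2 + y - 6) = (y - 2)^2*(y + 3)
(2) = (m + 2)*(m^2 + 2*m) = (m + 2)^2*(m)
(3) = (w - 5)*(w + 2)
(4) = (x - 1)*(x^2 + 6*x + 9) = (x - 1)*(x + 3)*(x + 3)
(5) = (d - 3)*(d^2 + 8*d + 16) = (d - 3)*(d + 4)*(d + 4)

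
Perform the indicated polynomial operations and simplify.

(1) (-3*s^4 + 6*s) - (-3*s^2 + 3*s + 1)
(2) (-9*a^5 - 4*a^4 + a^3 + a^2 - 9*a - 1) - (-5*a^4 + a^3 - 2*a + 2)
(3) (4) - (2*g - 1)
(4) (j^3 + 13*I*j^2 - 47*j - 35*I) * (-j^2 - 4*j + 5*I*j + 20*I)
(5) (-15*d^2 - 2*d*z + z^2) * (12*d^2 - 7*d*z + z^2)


(1) = -3*s^4 + 3*s^2 + 3*s - 1
(2) = -9*a^5 + a^4 + a^2 - 7*a - 3
(3) = 5 - 2*g
(4) = -j^5 - 4*j^4 - 8*I*j^4 - 18*j^3 - 32*I*j^3 - 72*j^2 - 200*I*j^2 + 175*j - 800*I*j + 700
(5) = -180*d^4 + 81*d^3*z + 11*d^2*z^2 - 9*d*z^3 + z^4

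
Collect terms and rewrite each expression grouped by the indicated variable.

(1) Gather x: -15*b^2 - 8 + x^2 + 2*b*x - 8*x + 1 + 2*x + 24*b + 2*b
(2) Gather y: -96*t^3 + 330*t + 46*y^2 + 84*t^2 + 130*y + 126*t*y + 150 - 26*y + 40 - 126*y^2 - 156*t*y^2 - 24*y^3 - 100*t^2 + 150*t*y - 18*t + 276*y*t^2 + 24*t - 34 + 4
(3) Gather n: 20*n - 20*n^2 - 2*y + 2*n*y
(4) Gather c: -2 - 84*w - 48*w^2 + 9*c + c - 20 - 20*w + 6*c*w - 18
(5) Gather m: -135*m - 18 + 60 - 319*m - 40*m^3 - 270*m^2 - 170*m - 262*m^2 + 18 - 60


(1) = -15*b^2 + 26*b + x^2 + x*(2*b - 6) - 7
(2) = -96*t^3 - 16*t^2 + 336*t - 24*y^3 + y^2*(-156*t - 80) + y*(276*t^2 + 276*t + 104) + 160
(3) = -20*n^2 + n*(2*y + 20) - 2*y
(4) = c*(6*w + 10) - 48*w^2 - 104*w - 40
(5) = -40*m^3 - 532*m^2 - 624*m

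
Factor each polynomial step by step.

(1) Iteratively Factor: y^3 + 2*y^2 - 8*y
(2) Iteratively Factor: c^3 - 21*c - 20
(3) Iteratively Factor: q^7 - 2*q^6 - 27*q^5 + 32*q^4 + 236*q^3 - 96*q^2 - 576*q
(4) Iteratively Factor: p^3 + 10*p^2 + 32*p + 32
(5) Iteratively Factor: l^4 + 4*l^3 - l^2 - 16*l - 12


(1) = (y + 4)*(y^2 - 2*y) = (y - 2)*(y + 4)*(y)
(2) = (c + 1)*(c^2 - c - 20) = (c + 1)*(c + 4)*(c - 5)
(3) = (q + 3)*(q^6 - 5*q^5 - 12*q^4 + 68*q^3 + 32*q^2 - 192*q) = (q - 4)*(q + 3)*(q^5 - q^4 - 16*q^3 + 4*q^2 + 48*q) = (q - 4)*(q + 2)*(q + 3)*(q^4 - 3*q^3 - 10*q^2 + 24*q) = q*(q - 4)*(q + 2)*(q + 3)*(q^3 - 3*q^2 - 10*q + 24) = q*(q - 4)^2*(q + 2)*(q + 3)*(q^2 + q - 6) = q*(q - 4)^2*(q + 2)*(q + 3)^2*(q - 2)
(4) = (p + 2)*(p^2 + 8*p + 16) = (p + 2)*(p + 4)*(p + 4)
(5) = (l - 2)*(l^3 + 6*l^2 + 11*l + 6) = (l - 2)*(l + 2)*(l^2 + 4*l + 3) = (l - 2)*(l + 2)*(l + 3)*(l + 1)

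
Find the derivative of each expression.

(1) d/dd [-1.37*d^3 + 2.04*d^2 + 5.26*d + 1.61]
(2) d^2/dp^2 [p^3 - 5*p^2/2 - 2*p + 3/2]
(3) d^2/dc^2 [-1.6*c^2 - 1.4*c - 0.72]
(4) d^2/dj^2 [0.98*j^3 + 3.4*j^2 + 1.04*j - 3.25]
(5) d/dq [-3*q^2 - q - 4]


(1) = -4.11*d^2 + 4.08*d + 5.26
(2) = 6*p - 5
(3) = -3.20000000000000
(4) = 5.88*j + 6.8
(5) = -6*q - 1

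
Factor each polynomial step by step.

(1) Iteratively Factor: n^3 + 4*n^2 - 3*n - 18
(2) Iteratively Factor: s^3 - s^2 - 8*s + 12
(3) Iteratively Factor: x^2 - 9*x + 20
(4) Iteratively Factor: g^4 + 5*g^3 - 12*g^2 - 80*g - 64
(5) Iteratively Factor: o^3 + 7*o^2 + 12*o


(1) = (n - 2)*(n^2 + 6*n + 9) = (n - 2)*(n + 3)*(n + 3)
(2) = (s - 2)*(s^2 + s - 6) = (s - 2)*(s + 3)*(s - 2)
(3) = (x - 4)*(x - 5)
(4) = (g - 4)*(g^3 + 9*g^2 + 24*g + 16) = (g - 4)*(g + 4)*(g^2 + 5*g + 4) = (g - 4)*(g + 4)^2*(g + 1)
(5) = (o + 3)*(o^2 + 4*o) = o*(o + 3)*(o + 4)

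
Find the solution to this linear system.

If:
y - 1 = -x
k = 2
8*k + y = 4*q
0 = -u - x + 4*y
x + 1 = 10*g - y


Then:
g = 1/5
k = 2
q = y/4 + 4
u = 5*y - 1
x = 1 - y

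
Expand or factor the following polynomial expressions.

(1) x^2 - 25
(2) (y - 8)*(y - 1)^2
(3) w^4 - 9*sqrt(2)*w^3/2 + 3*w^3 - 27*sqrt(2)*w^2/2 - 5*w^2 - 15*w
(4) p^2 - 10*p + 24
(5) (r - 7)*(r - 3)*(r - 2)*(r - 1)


(1) = (x - 5)*(x + 5)
(2) = y^3 - 10*y^2 + 17*y - 8
(3) = w*(w + 3)*(w - 5*sqrt(2))*(w + sqrt(2)/2)
(4) = (p - 6)*(p - 4)
(5) = r^4 - 13*r^3 + 53*r^2 - 83*r + 42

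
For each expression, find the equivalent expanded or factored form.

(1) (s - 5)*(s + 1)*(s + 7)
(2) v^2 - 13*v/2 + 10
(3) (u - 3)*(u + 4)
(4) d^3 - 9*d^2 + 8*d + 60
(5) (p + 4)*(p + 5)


(1) = s^3 + 3*s^2 - 33*s - 35
(2) = (v - 4)*(v - 5/2)
(3) = u^2 + u - 12
(4) = (d - 6)*(d - 5)*(d + 2)
(5) = p^2 + 9*p + 20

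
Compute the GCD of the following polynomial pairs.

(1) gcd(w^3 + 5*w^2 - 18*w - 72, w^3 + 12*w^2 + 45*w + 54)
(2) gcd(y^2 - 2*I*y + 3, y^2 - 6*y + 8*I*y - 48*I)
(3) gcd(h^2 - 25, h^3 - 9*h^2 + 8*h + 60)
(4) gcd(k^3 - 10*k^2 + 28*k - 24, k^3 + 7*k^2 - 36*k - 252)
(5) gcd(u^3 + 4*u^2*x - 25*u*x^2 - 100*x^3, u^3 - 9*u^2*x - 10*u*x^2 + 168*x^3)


(1) = w^2 + 9*w + 18
(2) = gcd((y - 3*I)*(y + I), (y - 6)*(y + 8*I)) = 1
(3) = h - 5
(4) = k - 6
(5) = u + 4*x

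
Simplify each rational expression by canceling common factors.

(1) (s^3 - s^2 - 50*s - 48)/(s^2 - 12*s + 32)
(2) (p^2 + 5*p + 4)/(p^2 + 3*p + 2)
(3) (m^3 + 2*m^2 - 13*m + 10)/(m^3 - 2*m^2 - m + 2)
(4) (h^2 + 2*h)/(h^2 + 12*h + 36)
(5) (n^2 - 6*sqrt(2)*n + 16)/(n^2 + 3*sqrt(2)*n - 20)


(1) = (s^2 + 7*s + 6)/(s - 4)
(2) = (p + 4)/(p + 2)
(3) = (m + 5)/(m + 1)
(4) = (h^2 + 2*h)/(h^2 + 12*h + 36)
(5) = (n - 4*sqrt(2))/(n + 5*sqrt(2))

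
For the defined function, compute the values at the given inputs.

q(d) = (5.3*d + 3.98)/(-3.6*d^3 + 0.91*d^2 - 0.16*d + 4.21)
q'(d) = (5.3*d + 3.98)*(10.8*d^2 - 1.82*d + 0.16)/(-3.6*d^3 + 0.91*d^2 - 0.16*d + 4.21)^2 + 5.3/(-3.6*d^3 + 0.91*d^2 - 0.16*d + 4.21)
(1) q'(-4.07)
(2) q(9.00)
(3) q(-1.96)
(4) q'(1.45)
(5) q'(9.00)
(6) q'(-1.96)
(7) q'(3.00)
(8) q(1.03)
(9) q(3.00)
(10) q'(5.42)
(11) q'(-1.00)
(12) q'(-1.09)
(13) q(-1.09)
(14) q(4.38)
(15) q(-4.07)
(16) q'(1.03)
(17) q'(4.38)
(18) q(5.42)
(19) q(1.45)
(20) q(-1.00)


(1) = -0.03
(2) = -0.02
(3) = -0.18
(4) = 8.09
(5) = 0.00
(6) = -0.08
(7) = 0.19
(8) = 8.77
(9) = -0.23
(10) = 0.02
(11) = 0.38
(12) = 0.26
(13) = -0.18
(14) = -0.10
(15) = -0.07
(16) = 84.24
(17) = 0.05
(18) = -0.06
(19) = -2.29
(20) = -0.15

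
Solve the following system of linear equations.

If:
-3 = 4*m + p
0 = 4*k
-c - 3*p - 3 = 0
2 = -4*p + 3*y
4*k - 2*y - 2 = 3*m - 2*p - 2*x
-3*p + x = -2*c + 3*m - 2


Then:
c = -510/199
k = 0
m = -142/199
p = -29/199
x = 109/199
y = 94/199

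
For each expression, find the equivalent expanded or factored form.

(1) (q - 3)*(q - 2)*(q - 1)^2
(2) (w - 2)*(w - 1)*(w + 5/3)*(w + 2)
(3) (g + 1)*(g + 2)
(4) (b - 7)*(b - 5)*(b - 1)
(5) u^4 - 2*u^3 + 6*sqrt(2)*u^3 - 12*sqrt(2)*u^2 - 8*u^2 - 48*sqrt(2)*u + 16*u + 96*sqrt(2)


(1) = q^4 - 7*q^3 + 17*q^2 - 17*q + 6
(2) = w^4 + 2*w^3/3 - 17*w^2/3 - 8*w/3 + 20/3
(3) = g^2 + 3*g + 2
(4) = b^3 - 13*b^2 + 47*b - 35
(5) = (u - 2)*(u - 2*sqrt(2))*(u + 2*sqrt(2))*(u + 6*sqrt(2))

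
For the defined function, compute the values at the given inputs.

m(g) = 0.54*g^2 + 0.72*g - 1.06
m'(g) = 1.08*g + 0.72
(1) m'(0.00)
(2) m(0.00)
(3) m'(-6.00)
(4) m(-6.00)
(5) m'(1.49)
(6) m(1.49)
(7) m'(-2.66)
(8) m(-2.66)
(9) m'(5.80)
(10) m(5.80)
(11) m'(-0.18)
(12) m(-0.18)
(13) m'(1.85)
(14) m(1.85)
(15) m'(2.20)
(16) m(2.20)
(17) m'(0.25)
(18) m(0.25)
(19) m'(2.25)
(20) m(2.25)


(1) = 0.72
(2) = -1.06
(3) = -5.76
(4) = 14.06
(5) = 2.33
(6) = 1.21
(7) = -2.15
(8) = 0.85
(9) = 6.98
(10) = 21.28
(11) = 0.53
(12) = -1.17
(13) = 2.72
(14) = 2.12
(15) = 3.10
(16) = 3.14
(17) = 0.99
(18) = -0.85
(19) = 3.15
(20) = 3.29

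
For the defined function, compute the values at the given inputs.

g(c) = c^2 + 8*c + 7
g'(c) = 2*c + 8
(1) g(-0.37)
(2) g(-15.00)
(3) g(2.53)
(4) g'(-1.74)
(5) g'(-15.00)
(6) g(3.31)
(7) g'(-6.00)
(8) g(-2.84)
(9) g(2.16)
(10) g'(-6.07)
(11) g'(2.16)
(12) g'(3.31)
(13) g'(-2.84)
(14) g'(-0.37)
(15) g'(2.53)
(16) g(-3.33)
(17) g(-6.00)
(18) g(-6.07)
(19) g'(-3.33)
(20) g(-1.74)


(1) = 4.18
(2) = 112.00
(3) = 33.64
(4) = 4.52
(5) = -22.00
(6) = 44.44
(7) = -4.00
(8) = -7.65
(9) = 28.95
(10) = -4.14
(11) = 12.32
(12) = 14.62
(13) = 2.32
(14) = 7.26
(15) = 13.06
(16) = -8.55
(17) = -5.00
(18) = -4.72
(19) = 1.34
(20) = -3.89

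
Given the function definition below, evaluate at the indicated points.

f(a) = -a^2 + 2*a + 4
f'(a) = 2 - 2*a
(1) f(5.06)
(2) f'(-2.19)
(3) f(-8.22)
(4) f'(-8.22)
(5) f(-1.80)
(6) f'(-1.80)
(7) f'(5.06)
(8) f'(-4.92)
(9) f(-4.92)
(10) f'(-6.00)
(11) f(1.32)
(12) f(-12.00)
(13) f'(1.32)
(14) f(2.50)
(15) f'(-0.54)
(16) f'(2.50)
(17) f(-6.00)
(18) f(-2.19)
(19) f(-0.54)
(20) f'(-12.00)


(1) = -11.48
(2) = 6.38
(3) = -80.01
(4) = 18.44
(5) = -2.84
(6) = 5.60
(7) = -8.12
(8) = 11.84
(9) = -30.05
(10) = 14.00
(11) = 4.90
(12) = -164.00
(13) = -0.64
(14) = 2.75
(15) = 3.08
(16) = -3.00
(17) = -44.00
(18) = -5.18
(19) = 2.63
(20) = 26.00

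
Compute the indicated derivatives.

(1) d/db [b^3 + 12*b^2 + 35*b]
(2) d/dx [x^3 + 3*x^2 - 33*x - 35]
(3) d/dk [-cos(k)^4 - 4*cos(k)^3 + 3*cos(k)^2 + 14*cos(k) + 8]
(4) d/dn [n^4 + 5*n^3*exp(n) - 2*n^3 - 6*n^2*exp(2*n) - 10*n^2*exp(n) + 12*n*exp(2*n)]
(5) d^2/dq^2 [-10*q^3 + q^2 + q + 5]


(1) = 3*b^2 + 24*b + 35
(2) = 3*x^2 + 6*x - 33
(3) = 2*(2*cos(k)^3 + 6*cos(k)^2 - 3*cos(k) - 7)*sin(k)
(4) = 5*n^3*exp(n) + 4*n^3 - 12*n^2*exp(2*n) + 5*n^2*exp(n) - 6*n^2 + 12*n*exp(2*n) - 20*n*exp(n) + 12*exp(2*n)
(5) = 2 - 60*q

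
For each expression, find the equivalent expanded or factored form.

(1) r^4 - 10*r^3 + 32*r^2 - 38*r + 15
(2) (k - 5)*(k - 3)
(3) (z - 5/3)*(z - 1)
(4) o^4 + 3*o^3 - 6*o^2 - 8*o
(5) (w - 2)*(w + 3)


(1) = (r - 5)*(r - 3)*(r - 1)^2
(2) = k^2 - 8*k + 15
(3) = z^2 - 8*z/3 + 5/3
(4) = o*(o - 2)*(o + 1)*(o + 4)
(5) = w^2 + w - 6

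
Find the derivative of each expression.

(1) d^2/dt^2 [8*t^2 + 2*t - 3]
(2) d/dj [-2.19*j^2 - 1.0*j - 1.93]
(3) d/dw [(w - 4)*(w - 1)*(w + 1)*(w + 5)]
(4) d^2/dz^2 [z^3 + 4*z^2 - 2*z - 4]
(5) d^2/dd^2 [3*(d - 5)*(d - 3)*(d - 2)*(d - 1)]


(1) = 16
(2) = -4.38*j - 1.0
(3) = 4*w^3 + 3*w^2 - 42*w - 1
(4) = 6*z + 8
(5) = 36*d^2 - 198*d + 246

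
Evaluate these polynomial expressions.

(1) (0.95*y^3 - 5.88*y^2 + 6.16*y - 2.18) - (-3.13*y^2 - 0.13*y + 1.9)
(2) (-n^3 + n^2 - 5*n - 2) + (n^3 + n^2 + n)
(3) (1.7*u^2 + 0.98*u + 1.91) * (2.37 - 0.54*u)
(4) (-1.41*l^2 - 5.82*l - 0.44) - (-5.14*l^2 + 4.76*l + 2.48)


(1) = 0.95*y^3 - 2.75*y^2 + 6.29*y - 4.08
(2) = 2*n^2 - 4*n - 2
(3) = -0.918*u^3 + 3.4998*u^2 + 1.2912*u + 4.5267
(4) = 3.73*l^2 - 10.58*l - 2.92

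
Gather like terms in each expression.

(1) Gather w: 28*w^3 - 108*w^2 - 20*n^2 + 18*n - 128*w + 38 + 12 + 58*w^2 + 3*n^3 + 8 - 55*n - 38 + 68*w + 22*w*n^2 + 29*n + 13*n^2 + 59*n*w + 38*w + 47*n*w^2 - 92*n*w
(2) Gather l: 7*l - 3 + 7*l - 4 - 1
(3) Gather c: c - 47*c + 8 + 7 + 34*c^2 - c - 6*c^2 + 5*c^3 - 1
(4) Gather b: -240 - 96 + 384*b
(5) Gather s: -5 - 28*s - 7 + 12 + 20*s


(1) = 3*n^3 - 7*n^2 - 8*n + 28*w^3 + w^2*(47*n - 50) + w*(22*n^2 - 33*n - 22) + 20
(2) = 14*l - 8
(3) = 5*c^3 + 28*c^2 - 47*c + 14
(4) = 384*b - 336
(5) = -8*s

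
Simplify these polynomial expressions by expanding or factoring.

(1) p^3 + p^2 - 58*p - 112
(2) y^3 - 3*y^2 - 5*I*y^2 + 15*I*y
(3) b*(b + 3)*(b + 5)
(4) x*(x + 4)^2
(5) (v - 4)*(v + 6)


(1) = (p - 8)*(p + 2)*(p + 7)
(2) = y*(y - 3)*(y - 5*I)
(3) = b^3 + 8*b^2 + 15*b
(4) = x^3 + 8*x^2 + 16*x
(5) = v^2 + 2*v - 24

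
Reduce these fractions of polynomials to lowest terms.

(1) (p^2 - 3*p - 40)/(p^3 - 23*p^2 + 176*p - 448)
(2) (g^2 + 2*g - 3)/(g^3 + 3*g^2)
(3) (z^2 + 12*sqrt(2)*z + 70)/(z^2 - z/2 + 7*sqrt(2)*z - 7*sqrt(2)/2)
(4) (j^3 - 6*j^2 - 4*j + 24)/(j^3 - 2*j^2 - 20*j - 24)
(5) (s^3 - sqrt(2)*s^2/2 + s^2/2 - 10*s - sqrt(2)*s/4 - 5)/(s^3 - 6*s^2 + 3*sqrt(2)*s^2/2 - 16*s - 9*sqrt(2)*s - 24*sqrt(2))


(1) = (p + 5)/(p^2 - 15*p + 56)
(2) = (g - 1)/g^2
(3) = (2*z + 10*sqrt(2))/(2*z - 1)
(4) = (j - 2)/(j + 2)
(5) = (8*s^3 + s^2*(4 - 4*sqrt(2)) + s*(-80 - 2*sqrt(2)) - 40)/(8*s^3 + s^2*(-48 + 12*sqrt(2)) + s*(-128 - 72*sqrt(2)) - 192*sqrt(2))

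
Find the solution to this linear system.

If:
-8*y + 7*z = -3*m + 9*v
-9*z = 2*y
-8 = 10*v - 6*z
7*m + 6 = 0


Then:
m = -6/7
v = -575/658
y = 729/1316
z = -81/658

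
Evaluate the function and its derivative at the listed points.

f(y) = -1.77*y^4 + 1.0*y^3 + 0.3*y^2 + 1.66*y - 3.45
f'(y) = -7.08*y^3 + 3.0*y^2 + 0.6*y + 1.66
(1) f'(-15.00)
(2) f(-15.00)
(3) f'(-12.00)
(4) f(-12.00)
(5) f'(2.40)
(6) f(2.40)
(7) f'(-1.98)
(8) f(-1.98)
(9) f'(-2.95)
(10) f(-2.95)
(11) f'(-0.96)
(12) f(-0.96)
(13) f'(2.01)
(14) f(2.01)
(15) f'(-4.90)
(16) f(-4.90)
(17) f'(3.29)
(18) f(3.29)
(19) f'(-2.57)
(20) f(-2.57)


(1) = 24562.66
(2) = -92942.10
(3) = 12660.70
(4) = -38410.89
(5) = -77.49
(6) = -42.64
(7) = 67.19
(8) = -40.53
(9) = 207.76
(10) = -165.46
(11) = 10.11
(12) = -7.16
(13) = -42.51
(14) = -19.67
(15) = 903.70
(16) = -1142.40
(17) = -216.02
(18) = -166.51
(19) = 140.11
(20) = -99.93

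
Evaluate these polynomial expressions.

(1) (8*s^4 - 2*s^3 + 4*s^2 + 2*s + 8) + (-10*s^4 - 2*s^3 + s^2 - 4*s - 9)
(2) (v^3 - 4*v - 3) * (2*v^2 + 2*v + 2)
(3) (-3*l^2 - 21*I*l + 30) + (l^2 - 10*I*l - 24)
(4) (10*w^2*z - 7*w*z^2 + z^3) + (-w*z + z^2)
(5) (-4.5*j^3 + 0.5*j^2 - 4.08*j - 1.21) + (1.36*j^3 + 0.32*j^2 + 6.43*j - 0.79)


(1) = -2*s^4 - 4*s^3 + 5*s^2 - 2*s - 1
(2) = 2*v^5 + 2*v^4 - 6*v^3 - 14*v^2 - 14*v - 6
(3) = -2*l^2 - 31*I*l + 6
(4) = 10*w^2*z - 7*w*z^2 - w*z + z^3 + z^2
(5) = -3.14*j^3 + 0.82*j^2 + 2.35*j - 2.0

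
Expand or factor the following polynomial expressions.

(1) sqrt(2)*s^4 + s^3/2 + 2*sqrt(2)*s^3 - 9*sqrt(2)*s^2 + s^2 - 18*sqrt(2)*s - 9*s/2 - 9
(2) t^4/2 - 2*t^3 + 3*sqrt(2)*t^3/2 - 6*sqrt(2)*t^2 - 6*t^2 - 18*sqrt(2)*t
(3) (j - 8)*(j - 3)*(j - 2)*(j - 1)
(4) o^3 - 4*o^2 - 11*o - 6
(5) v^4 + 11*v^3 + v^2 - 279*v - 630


(1) = (s - 3)*(s + 2)*(s + 3)*(sqrt(2)*s + 1/2)
(2) = t*(t/2 + 1)*(t - 6)*(t + 3*sqrt(2))
(3) = j^4 - 14*j^3 + 59*j^2 - 94*j + 48
(4) = (o - 6)*(o + 1)^2
(5) = (v - 5)*(v + 3)*(v + 6)*(v + 7)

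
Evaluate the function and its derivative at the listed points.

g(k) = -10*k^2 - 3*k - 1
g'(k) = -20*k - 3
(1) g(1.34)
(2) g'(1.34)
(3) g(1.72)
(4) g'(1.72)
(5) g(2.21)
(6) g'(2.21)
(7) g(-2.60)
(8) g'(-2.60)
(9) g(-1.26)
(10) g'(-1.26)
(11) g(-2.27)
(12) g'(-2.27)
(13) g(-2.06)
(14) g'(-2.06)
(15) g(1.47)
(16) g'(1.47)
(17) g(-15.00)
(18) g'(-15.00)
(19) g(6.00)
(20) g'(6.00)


(1) = -22.98
(2) = -29.80
(3) = -35.74
(4) = -37.40
(5) = -56.47
(6) = -47.20
(7) = -60.80
(8) = 49.00
(9) = -13.10
(10) = 22.20
(11) = -45.72
(12) = 42.40
(13) = -37.26
(14) = 38.20
(15) = -27.02
(16) = -32.40
(17) = -2206.00
(18) = 297.00
(19) = -379.00
(20) = -123.00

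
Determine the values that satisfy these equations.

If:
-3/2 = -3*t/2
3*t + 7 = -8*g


Then:
g = -5/4
t = 1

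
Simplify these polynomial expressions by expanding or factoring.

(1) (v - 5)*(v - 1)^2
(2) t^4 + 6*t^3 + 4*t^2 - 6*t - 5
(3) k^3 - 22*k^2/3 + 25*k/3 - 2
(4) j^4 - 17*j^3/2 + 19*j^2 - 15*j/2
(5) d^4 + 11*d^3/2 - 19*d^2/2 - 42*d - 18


(1) = v^3 - 7*v^2 + 11*v - 5
(2) = (t - 1)*(t + 1)^2*(t + 5)
(3) = (k - 6)*(k - 1)*(k - 1/3)
(4) = j*(j - 5)*(j - 3)*(j - 1/2)
(5) = (d - 3)*(d + 1/2)*(d + 2)*(d + 6)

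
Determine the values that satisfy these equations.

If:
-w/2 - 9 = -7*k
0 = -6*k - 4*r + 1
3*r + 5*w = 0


Then:
k = 357/262
r = -235/131
w = 141/131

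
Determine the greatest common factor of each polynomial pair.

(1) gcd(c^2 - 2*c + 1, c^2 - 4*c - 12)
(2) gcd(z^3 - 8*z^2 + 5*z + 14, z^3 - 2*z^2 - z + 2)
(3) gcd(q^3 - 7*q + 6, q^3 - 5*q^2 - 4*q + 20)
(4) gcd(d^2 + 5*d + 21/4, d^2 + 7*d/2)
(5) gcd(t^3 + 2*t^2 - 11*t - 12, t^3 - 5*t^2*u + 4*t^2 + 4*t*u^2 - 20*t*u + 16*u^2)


(1) = gcd((c - 1)^2, (c - 6)*(c + 2)) = 1
(2) = gcd((z - 7)*(z - 2)*(z + 1), (z - 2)*(z - 1)*(z + 1)) = z^2 - z - 2
(3) = gcd((q - 2)*(q - 1)*(q + 3), (q - 5)*(q - 2)*(q + 2)) = q - 2
(4) = gcd((d + 3/2)*(d + 7/2), d*(d + 7/2)) = d + 7/2
(5) = gcd((t - 3)*(t + 1)*(t + 4), (t + 4)*(t - 4*u)*(t - u)) = t + 4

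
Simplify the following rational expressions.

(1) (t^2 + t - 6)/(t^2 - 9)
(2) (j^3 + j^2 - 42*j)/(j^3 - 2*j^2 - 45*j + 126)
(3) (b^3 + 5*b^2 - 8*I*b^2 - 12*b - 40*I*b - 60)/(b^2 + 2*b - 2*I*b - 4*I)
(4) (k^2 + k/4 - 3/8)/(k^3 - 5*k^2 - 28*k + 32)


(1) = (t - 2)/(t - 3)
(2) = j/(j - 3)
(3) = (b^2 + b*(5 - 6*I) - 30*I)/(b + 2)
(4) = (8*k^2 + 2*k - 3)/(8*k^3 - 40*k^2 - 224*k + 256)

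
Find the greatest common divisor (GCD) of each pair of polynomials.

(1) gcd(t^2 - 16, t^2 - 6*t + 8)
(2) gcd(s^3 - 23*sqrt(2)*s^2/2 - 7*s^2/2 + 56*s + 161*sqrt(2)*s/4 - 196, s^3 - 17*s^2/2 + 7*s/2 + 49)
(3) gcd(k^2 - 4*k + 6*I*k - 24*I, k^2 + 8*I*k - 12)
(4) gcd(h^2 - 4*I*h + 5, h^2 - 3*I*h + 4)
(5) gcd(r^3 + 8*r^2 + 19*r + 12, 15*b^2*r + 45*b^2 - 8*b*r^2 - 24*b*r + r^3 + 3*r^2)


(1) = gcd((t - 4)*(t + 4), (t - 4)*(t - 2)) = t - 4
(2) = s - 7/2
(3) = gcd((k - 4)*(k + 6*I), (k + 2*I)*(k + 6*I)) = k + 6*I
(4) = gcd((h - 5*I)*(h + I), (h - 4*I)*(h + I)) = h + I
(5) = r + 3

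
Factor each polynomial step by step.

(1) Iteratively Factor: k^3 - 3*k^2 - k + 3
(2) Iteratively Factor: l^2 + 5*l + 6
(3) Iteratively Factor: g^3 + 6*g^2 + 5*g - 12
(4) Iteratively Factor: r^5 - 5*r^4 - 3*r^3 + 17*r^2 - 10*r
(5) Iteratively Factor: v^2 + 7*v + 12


(1) = (k - 1)*(k^2 - 2*k - 3) = (k - 1)*(k + 1)*(k - 3)
(2) = (l + 3)*(l + 2)
(3) = (g + 4)*(g^2 + 2*g - 3) = (g + 3)*(g + 4)*(g - 1)
(4) = (r + 2)*(r^4 - 7*r^3 + 11*r^2 - 5*r) = (r - 5)*(r + 2)*(r^3 - 2*r^2 + r) = (r - 5)*(r - 1)*(r + 2)*(r^2 - r) = (r - 5)*(r - 1)^2*(r + 2)*(r)
(5) = (v + 4)*(v + 3)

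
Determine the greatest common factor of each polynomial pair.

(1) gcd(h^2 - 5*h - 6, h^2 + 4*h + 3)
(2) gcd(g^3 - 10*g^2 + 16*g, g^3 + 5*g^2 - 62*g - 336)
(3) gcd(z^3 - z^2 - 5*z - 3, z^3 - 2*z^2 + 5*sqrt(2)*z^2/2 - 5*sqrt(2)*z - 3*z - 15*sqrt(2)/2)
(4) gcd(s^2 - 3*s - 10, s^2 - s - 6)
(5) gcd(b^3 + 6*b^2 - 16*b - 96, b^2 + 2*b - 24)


(1) = gcd((h - 6)*(h + 1), (h + 1)*(h + 3)) = h + 1
(2) = gcd(g*(g - 8)*(g - 2), (g - 8)*(g + 6)*(g + 7)) = g - 8
(3) = z^2 - 2*z - 3
(4) = gcd((s - 5)*(s + 2), (s - 3)*(s + 2)) = s + 2
(5) = gcd((b - 4)*(b + 4)*(b + 6), (b - 4)*(b + 6)) = b^2 + 2*b - 24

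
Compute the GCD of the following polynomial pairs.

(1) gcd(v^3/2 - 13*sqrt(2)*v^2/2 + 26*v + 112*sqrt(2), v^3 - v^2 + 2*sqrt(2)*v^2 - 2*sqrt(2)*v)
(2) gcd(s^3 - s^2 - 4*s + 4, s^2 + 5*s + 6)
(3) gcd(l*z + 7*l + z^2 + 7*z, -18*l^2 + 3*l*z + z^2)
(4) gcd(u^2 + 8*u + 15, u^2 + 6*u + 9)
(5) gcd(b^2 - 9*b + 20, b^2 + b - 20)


(1) = v + 2*sqrt(2)
(2) = s + 2
(3) = 1
(4) = gcd((u + 3)*(u + 5), (u + 3)^2) = u + 3
(5) = b - 4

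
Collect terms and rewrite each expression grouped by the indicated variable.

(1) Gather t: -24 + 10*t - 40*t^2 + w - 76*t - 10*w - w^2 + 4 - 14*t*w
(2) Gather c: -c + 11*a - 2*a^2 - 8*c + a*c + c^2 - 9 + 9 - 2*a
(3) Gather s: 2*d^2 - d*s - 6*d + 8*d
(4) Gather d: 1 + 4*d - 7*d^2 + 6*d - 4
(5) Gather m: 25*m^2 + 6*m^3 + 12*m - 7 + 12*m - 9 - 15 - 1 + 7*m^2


(1) = -40*t^2 + t*(-14*w - 66) - w^2 - 9*w - 20
(2) = -2*a^2 + 9*a + c^2 + c*(a - 9)
(3) = 2*d^2 - d*s + 2*d
(4) = -7*d^2 + 10*d - 3
(5) = 6*m^3 + 32*m^2 + 24*m - 32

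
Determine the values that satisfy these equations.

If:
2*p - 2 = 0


Then:
p = 1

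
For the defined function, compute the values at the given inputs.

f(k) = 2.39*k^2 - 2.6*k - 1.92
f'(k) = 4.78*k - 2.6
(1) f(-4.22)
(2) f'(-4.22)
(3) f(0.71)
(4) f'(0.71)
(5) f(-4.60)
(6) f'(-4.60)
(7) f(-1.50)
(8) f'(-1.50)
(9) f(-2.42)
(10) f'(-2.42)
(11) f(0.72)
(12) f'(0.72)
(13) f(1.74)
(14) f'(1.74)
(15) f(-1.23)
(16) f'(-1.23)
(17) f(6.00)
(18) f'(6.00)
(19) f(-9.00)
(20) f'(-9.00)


(1) = 51.61
(2) = -22.77
(3) = -2.56
(4) = 0.79
(5) = 60.61
(6) = -24.59
(7) = 7.36
(8) = -9.77
(9) = 18.37
(10) = -14.17
(11) = -2.55
(12) = 0.84
(13) = 0.79
(14) = 5.72
(15) = 4.89
(16) = -8.48
(17) = 68.52
(18) = 26.08
(19) = 215.07
(20) = -45.62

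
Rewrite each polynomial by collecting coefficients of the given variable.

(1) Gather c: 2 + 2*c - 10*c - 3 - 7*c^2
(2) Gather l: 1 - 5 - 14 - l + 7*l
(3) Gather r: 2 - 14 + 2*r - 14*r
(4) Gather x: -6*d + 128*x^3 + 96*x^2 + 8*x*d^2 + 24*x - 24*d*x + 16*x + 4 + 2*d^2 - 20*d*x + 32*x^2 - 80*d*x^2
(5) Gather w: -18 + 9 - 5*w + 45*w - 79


(1) = -7*c^2 - 8*c - 1
(2) = 6*l - 18
(3) = -12*r - 12
(4) = 2*d^2 - 6*d + 128*x^3 + x^2*(128 - 80*d) + x*(8*d^2 - 44*d + 40) + 4
(5) = 40*w - 88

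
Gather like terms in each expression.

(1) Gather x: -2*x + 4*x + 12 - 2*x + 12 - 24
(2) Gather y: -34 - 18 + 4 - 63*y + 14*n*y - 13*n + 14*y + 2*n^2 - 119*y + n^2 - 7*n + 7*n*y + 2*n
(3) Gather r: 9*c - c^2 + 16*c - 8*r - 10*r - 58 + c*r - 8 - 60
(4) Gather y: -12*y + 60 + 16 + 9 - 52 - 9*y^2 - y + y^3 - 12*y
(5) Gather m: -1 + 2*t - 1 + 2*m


(1) = 0
(2) = 3*n^2 - 18*n + y*(21*n - 168) - 48
(3) = -c^2 + 25*c + r*(c - 18) - 126
(4) = y^3 - 9*y^2 - 25*y + 33
(5) = 2*m + 2*t - 2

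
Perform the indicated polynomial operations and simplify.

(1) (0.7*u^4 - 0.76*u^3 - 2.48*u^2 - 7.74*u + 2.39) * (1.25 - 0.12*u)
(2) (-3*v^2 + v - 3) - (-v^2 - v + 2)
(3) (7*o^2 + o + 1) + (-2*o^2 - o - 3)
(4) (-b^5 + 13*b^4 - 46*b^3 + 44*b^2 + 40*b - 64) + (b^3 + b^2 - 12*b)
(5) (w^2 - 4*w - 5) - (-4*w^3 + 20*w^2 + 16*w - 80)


(1) = -0.084*u^5 + 0.9662*u^4 - 0.6524*u^3 - 2.1712*u^2 - 9.9618*u + 2.9875
(2) = -2*v^2 + 2*v - 5
(3) = 5*o^2 - 2
(4) = -b^5 + 13*b^4 - 45*b^3 + 45*b^2 + 28*b - 64
(5) = 4*w^3 - 19*w^2 - 20*w + 75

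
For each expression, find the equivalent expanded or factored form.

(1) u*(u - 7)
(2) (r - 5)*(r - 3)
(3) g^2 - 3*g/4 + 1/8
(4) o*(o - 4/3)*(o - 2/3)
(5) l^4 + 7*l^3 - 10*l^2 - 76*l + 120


(1) = u^2 - 7*u
(2) = r^2 - 8*r + 15
(3) = (g - 1/2)*(g - 1/4)
(4) = o^3 - 2*o^2 + 8*o/9
(5) = (l - 2)^2*(l + 5)*(l + 6)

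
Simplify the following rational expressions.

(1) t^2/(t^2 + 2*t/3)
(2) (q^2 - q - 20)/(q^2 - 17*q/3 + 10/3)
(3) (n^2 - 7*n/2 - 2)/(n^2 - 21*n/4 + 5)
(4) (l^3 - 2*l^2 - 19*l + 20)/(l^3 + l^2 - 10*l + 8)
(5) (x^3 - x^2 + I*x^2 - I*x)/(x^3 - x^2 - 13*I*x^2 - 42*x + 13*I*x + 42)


(1) = 3*t/(3*t + 2)
(2) = (3*q + 12)/(3*q - 2)
(3) = (4*n + 2)/(4*n - 5)
(4) = (l - 5)/(l - 2)
(5) = (x^2 + I*x)/(x^2 - 13*I*x - 42)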